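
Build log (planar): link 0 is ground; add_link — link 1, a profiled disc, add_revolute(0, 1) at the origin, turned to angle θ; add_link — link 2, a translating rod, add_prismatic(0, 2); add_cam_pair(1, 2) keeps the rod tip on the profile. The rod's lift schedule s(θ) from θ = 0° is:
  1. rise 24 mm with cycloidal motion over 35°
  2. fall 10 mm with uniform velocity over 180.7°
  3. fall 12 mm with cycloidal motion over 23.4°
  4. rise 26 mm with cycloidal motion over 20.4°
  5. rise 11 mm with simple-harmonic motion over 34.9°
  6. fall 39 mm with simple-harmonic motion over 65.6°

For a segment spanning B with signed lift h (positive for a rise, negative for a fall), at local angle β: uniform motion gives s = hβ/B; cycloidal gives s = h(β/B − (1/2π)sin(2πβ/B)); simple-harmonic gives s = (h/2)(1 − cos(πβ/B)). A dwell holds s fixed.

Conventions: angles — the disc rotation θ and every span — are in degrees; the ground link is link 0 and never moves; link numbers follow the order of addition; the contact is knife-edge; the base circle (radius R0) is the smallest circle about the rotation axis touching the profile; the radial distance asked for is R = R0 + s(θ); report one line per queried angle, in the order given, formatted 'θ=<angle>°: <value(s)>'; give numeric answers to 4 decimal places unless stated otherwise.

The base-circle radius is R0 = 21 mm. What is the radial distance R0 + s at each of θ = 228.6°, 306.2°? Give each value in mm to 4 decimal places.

seg 1 [0°–35°] cycloidal, h=24: full span → s += 24 → s = 24.0000
seg 2 [35°–215.7°] uniform, h=-10: full span → s += -10 → s = 14.0000
seg 3 [215.7°–239.1°] cycloidal, h=-12: θ=228.6° here. β=12.9, B=23.4. -12·(0.5513 − sin(2π·0.5513)/(2π)) = -7.2202 → s = 6.7798
seg 3 [215.7°–239.1°] cycloidal, h=-12: full span → s += -12 → s = 2.0000
seg 4 [239.1°–259.5°] cycloidal, h=26: full span → s += 26 → s = 28.0000
seg 5 [259.5°–294.4°] simple-harmonic, h=11: full span → s += 11 → s = 39.0000
seg 6 [294.4°–360°] simple-harmonic, h=-39: θ=306.2° here. β=11.8, B=65.6. -39/2·(1 − cos(π·0.1799)) = -3.0316 → s = 35.9684
θ=228.6°: R = R0 + s = 21 + 6.7798 = 27.7798
θ=306.2°: R = R0 + s = 21 + 35.9684 = 56.9684

θ=228.6°: 27.7798
θ=306.2°: 56.9684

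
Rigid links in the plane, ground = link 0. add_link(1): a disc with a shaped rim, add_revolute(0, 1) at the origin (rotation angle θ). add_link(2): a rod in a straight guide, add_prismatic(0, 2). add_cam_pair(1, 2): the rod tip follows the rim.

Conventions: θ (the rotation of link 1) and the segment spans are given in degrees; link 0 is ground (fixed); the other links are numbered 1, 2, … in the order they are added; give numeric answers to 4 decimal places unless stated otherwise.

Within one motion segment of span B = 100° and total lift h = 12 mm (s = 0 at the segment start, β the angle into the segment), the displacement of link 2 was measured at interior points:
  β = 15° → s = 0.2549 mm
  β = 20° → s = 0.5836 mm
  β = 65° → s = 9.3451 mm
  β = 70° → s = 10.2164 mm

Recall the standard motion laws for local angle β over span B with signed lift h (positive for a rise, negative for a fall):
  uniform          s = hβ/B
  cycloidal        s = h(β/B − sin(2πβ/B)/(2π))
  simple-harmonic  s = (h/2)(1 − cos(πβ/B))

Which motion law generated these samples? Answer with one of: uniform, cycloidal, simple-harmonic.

candidates at β/B = r: uniform s = h·r (linear in β); cycloidal s = h·(r − sin(2πr)/(2π)); simple-harmonic s = (h/2)(1 − cos(πr))
β=15°: printed 0.2549 | uniform 1.8000, cycloidal 0.2549, simple-harmonic 0.6540
β=20°: printed 0.5836 | uniform 2.4000, cycloidal 0.5836, simple-harmonic 1.1459
β=65°: printed 9.3451 | uniform 7.8000, cycloidal 9.3451, simple-harmonic 8.7239
β=70°: printed 10.2164 | uniform 8.4000, cycloidal 10.2164, simple-harmonic 9.5267
only one law matches every sample → cycloidal

cycloidal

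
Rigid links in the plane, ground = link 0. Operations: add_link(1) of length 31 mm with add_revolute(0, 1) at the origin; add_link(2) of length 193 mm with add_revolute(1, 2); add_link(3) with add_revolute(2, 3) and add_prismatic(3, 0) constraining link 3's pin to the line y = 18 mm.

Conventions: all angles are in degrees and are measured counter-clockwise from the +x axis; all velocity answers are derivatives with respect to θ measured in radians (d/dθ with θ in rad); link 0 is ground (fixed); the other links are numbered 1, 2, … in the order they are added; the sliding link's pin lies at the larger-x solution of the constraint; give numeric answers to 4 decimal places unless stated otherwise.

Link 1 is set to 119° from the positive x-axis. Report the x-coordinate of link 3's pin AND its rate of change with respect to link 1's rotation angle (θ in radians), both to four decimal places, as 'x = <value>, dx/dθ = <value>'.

geometry: r = 31 mm, L = 193 mm, e = 18 mm
crank pin P = (r cos θ, r sin θ) = (-15.029098, 27.113211)
h = r sin θ − e = 27.113211 − 18 = 9.113211
x = r cos θ + √(L² − h²) = -15.029098 + 192.784723 = 177.755625
dx/dθ = −r sin θ − h·r cos θ/√(L² − h²) (θ in radians; h = 9.113211) = -26.402764

x = 177.7556, dx/dθ = -26.4028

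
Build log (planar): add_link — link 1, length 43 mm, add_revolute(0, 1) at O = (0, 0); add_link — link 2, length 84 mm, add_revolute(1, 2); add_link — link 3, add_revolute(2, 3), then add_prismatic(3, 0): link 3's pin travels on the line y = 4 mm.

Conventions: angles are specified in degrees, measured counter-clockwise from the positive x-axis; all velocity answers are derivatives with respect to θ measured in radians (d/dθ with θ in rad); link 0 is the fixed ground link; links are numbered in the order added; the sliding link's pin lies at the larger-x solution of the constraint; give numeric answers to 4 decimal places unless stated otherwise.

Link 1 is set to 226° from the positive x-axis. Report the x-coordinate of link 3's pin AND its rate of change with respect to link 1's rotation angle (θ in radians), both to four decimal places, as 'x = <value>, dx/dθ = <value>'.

geometry: r = 43 mm, L = 84 mm, e = 4 mm
crank pin P = (r cos θ, r sin θ) = (-29.870310, -30.931611)
h = r sin θ − e = -30.931611 − 4 = -34.931611
x = r cos θ + √(L² − h²) = -29.870310 + 76.392294 = 46.521984
dx/dθ = −r sin θ − h·r cos θ/√(L² − h²) (θ in radians; h = -34.931611) = 17.272929

x = 46.5220, dx/dθ = 17.2729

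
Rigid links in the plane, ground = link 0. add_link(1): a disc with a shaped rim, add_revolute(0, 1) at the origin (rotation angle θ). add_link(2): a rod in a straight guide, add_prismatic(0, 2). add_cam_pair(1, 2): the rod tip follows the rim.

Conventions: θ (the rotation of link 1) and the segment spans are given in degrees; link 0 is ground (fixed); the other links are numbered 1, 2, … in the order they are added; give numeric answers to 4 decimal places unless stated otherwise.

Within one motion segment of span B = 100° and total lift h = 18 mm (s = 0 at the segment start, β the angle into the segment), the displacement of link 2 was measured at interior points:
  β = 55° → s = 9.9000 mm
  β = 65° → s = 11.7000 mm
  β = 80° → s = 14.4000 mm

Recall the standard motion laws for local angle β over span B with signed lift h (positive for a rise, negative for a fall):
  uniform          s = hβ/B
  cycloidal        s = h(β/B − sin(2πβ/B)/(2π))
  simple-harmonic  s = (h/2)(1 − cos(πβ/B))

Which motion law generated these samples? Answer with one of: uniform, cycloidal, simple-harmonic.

candidates at β/B = r: uniform s = h·r (linear in β); cycloidal s = h·(r − sin(2πr)/(2π)); simple-harmonic s = (h/2)(1 − cos(πr))
β=55°: printed 9.9000 | uniform 9.9000, cycloidal 10.7853, simple-harmonic 10.4079
β=65°: printed 11.7000 | uniform 11.7000, cycloidal 14.0177, simple-harmonic 13.0859
β=80°: printed 14.4000 | uniform 14.4000, cycloidal 17.1246, simple-harmonic 16.2812
only one law matches every sample → uniform

uniform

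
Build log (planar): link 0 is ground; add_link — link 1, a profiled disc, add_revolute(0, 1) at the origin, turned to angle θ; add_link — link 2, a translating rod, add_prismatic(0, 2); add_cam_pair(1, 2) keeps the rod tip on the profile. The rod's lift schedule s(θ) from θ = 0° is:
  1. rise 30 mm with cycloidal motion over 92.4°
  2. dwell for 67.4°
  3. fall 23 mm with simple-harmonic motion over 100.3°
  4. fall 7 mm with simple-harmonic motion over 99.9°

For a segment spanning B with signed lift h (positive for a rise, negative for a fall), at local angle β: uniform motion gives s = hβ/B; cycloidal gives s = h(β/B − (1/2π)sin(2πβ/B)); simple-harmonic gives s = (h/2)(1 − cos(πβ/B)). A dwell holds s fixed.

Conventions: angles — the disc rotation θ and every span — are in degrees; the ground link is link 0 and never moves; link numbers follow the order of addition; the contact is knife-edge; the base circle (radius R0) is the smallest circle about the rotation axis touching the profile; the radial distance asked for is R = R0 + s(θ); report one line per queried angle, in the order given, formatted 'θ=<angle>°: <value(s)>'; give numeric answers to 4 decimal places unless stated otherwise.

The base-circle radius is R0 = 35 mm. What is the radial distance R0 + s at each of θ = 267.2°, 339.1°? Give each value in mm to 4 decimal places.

seg 1 [0°–92.4°] cycloidal, h=30: full span → s += 30 → s = 30.0000
seg 2 [92.4°–159.8°] dwell: s stays 30.0000
seg 3 [159.8°–260.1°] simple-harmonic, h=-23: full span → s += -23 → s = 7.0000
seg 4 [260.1°–360°] simple-harmonic, h=-7: θ=267.2° here. β=7.1, B=99.9. -7/2·(1 − cos(π·0.0711)) = -0.0869 → s = 6.9131
seg 4 [260.1°–360°] simple-harmonic, h=-7: θ=339.1° here. β=79, B=99.9. -7/2·(1 − cos(π·0.7908)) = -6.2709 → s = 0.7291
θ=267.2°: R = R0 + s = 35 + 6.9131 = 41.9131
θ=339.1°: R = R0 + s = 35 + 0.7291 = 35.7291

θ=267.2°: 41.9131
θ=339.1°: 35.7291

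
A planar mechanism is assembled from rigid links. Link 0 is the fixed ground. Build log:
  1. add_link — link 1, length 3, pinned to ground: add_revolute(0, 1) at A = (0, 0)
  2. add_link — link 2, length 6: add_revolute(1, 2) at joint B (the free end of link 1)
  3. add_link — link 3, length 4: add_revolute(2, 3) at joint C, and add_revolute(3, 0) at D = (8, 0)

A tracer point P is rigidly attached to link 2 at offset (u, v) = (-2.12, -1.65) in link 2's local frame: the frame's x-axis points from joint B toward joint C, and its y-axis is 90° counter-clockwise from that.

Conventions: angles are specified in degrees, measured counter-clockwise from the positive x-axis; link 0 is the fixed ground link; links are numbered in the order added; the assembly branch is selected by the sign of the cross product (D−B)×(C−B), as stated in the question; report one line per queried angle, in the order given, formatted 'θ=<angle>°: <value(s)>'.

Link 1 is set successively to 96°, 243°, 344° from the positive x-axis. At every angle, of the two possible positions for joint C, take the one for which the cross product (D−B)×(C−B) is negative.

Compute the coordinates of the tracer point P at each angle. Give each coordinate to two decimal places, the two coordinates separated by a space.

A=(0,0), D=(8.00,0)
θ=96°: B = A + 3.00·(cos96°, sin96°) = (-0.3136, 2.9836)
θ=96°: |BD| = 8.8327
θ=96°: circle(B,6.00) ∩ circle(D,4.00): a=5.5485, h=2.2834
θ=96°:   candidates: C₊=(5.6801,3.2585) cross=20.169; C₋=(4.1375,-1.0398) cross=-20.169
θ=96°:   branch - wants cross < 0 → take C=(4.1375,-1.0398) (cross=-20.169)
θ=96°: ex = (C−B)/|BC| = (0.7419,-0.6706); ey = (0.6706,0.7419)
θ=96°: P = B + -2.12·ex + -1.65·ey = (-2.9927,3.1811)
θ=243°: B = A + 3.00·(cos243°, sin243°) = (-1.3620, -2.6730)
θ=243°: |BD| = 9.7361
θ=243°: circle(B,6.00) ∩ circle(D,4.00): a=5.8952, h=1.1168
θ=243°:   candidates: C₊=(4.0000,0.0193) cross=10.873; C₋=(4.6133,-2.1284) cross=-10.873
θ=243°:   branch - wants cross < 0 → take C=(4.6133,-2.1284) (cross=-10.873)
θ=243°: ex = (C−B)/|BC| = (0.9959,0.0908); ey = (-0.0908,0.9959)
θ=243°: P = B + -2.12·ex + -1.65·ey = (-3.3234,-4.5086)
θ=344°: B = A + 3.00·(cos344°, sin344°) = (2.8838, -0.8269)
θ=344°: |BD| = 5.1826
θ=344°: circle(B,6.00) ∩ circle(D,4.00): a=4.5208, h=3.9449
θ=344°:   candidates: C₊=(6.7173,3.7887) cross=20.445; C₋=(7.9761,-3.9999) cross=-20.445
θ=344°:   branch - wants cross < 0 → take C=(7.9761,-3.9999) (cross=-20.445)
θ=344°: ex = (C−B)/|BC| = (0.8487,-0.5288); ey = (0.5288,0.8487)
θ=344°: P = B + -2.12·ex + -1.65·ey = (0.2119,-1.1062)

θ=96°: -2.99 3.18
θ=243°: -3.32 -4.51
θ=344°: 0.21 -1.11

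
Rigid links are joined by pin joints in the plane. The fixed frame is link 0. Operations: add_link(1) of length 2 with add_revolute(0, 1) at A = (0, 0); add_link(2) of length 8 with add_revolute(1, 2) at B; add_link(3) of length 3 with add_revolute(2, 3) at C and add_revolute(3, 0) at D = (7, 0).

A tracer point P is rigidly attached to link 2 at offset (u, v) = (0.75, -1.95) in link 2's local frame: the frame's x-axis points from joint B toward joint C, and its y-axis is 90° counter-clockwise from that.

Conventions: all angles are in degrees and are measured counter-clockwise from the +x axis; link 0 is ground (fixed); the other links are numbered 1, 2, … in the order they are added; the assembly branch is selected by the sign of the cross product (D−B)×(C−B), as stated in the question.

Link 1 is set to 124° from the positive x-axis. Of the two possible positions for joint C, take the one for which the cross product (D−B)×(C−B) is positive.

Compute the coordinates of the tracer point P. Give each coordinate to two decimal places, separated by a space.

A=(0,0), D=(7.00,0)
B = A + 2.00·(cos124°, sin124°) = (-1.1184, 1.6581)
|BD| = 8.2860
circle(B,8.00) ∩ circle(D,3.00): a=7.4618, h=2.8846
  candidates: C₊=(6.7698,2.9912) cross=23.902; C₋=(5.6153,-2.6613) cross=-23.902
  branch + wants cross > 0 → take C=(6.7698,2.9912) (cross=23.902)
ex = (C−B)/|BC| = (0.9860,0.1666); ey = (-0.1666,0.9860)
P = B + 0.75·ex + -1.95·ey = (-0.0539,-0.1397)

-0.05 -0.14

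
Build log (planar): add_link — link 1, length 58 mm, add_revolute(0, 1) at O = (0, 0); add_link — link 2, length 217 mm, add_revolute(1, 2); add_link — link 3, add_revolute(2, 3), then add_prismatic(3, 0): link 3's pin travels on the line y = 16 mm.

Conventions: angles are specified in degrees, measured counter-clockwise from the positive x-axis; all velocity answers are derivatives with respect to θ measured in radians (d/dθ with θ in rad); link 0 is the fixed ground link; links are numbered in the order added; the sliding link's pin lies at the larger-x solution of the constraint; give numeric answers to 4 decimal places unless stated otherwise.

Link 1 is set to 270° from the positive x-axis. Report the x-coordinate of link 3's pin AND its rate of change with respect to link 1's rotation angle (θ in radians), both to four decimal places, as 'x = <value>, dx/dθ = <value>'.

geometry: r = 58 mm, L = 217 mm, e = 16 mm
crank pin P = (r cos θ, r sin θ) = (-0.000000, -58.000000)
h = r sin θ − e = -58.000000 − 16 = -74.000000
x = r cos θ + √(L² − h²) = -0.000000 + 203.992647 = 203.992647
dx/dθ = −r sin θ − h·r cos θ/√(L² − h²) (θ in radians; h = -74.000000) = 58.000000

x = 203.9926, dx/dθ = 58.0000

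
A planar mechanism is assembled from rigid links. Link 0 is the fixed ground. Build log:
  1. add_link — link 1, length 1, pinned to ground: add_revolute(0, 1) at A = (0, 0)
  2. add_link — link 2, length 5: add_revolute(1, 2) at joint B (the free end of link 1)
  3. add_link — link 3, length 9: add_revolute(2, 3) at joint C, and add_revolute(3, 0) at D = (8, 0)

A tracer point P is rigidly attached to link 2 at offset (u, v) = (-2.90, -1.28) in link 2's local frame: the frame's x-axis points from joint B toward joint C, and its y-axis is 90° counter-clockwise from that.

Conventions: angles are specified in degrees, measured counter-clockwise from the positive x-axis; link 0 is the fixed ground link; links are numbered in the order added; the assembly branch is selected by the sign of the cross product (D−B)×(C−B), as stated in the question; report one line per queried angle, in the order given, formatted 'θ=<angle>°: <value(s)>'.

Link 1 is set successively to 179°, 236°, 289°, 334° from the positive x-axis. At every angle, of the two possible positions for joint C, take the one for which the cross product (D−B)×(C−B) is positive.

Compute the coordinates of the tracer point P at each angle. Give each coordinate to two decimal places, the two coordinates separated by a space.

A=(0,0), D=(8.00,0)
θ=179°: B = A + 1.00·(cos179°, sin179°) = (-0.9998, 0.0175)
θ=179°: |BD| = 8.9999
θ=179°: circle(B,5.00) ∩ circle(D,9.00): a=1.3888, h=4.8033
θ=179°:   candidates: C₊=(0.3982,4.8180) cross=43.229; C₋=(0.3796,-4.7885) cross=-43.229
θ=179°:   branch + wants cross > 0 → take C=(0.3982,4.8180) (cross=43.229)
θ=179°: ex = (C−B)/|BC| = (0.2796,0.9601); ey = (-0.9601,0.2796)
θ=179°: P = B + -2.90·ex + -1.28·ey = (-0.5818,-3.1248)
θ=236°: B = A + 1.00·(cos236°, sin236°) = (-0.5592, -0.8290)
θ=236°: |BD| = 8.5992
θ=236°: circle(B,5.00) ∩ circle(D,9.00): a=1.0435, h=4.8899
θ=236°:   candidates: C₊=(0.0080,4.1387) cross=42.049; C₋=(0.9509,-5.5955) cross=-42.049
θ=236°:   branch + wants cross > 0 → take C=(0.0080,4.1387) (cross=42.049)
θ=236°: ex = (C−B)/|BC| = (0.1134,0.9935); ey = (-0.9935,0.1134)
θ=236°: P = B + -2.90·ex + -1.28·ey = (0.3835,-3.8555)
θ=289°: B = A + 1.00·(cos289°, sin289°) = (0.3256, -0.9455)
θ=289°: |BD| = 7.7325
θ=289°: circle(B,5.00) ∩ circle(D,9.00): a=0.2451, h=4.9940
θ=289°:   candidates: C₊=(-0.0418,4.0410) cross=38.616; C₋=(1.1795,-5.8721) cross=-38.616
θ=289°:   branch + wants cross > 0 → take C=(-0.0418,4.0410) (cross=38.616)
θ=289°: ex = (C−B)/|BC| = (-0.0735,0.9973); ey = (-0.9973,-0.0735)
θ=289°: P = B + -2.90·ex + -1.28·ey = (1.8152,-3.7436)
θ=334°: B = A + 1.00·(cos334°, sin334°) = (0.8988, -0.4384)
θ=334°: |BD| = 7.1147
θ=334°: circle(B,5.00) ∩ circle(D,9.00): a=-0.3781, h=4.9857
θ=334°:   candidates: C₊=(0.2142,4.5145) cross=35.472; C₋=(0.8286,-5.4379) cross=-35.472
θ=334°:   branch + wants cross > 0 → take C=(0.2142,4.5145) (cross=35.472)
θ=334°: ex = (C−B)/|BC| = (-0.1369,0.9906); ey = (-0.9906,-0.1369)
θ=334°: P = B + -2.90·ex + -1.28·ey = (2.5638,-3.1358)

θ=179°: -0.58 -3.12
θ=236°: 0.38 -3.86
θ=289°: 1.82 -3.74
θ=334°: 2.56 -3.14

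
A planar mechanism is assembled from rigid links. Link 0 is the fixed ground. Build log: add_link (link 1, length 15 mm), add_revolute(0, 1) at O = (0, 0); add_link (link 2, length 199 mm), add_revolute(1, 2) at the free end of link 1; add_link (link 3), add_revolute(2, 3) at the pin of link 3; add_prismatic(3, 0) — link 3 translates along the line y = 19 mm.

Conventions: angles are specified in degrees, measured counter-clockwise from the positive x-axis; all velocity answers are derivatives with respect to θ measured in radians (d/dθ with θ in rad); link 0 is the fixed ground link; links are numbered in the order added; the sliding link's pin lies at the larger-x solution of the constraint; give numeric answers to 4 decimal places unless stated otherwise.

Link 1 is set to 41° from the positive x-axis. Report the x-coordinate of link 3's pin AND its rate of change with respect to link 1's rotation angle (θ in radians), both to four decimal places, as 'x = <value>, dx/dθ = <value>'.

geometry: r = 15 mm, L = 199 mm, e = 19 mm
crank pin P = (r cos θ, r sin θ) = (11.320644, 9.840885)
h = r sin θ − e = 9.840885 − 19 = -9.159115
x = r cos θ + √(L² − h²) = 11.320644 + 198.789111 = 210.109755
dx/dθ = −r sin θ − h·r cos θ/√(L² − h²) (θ in radians; h = -9.159115) = -9.319292

x = 210.1098, dx/dθ = -9.3193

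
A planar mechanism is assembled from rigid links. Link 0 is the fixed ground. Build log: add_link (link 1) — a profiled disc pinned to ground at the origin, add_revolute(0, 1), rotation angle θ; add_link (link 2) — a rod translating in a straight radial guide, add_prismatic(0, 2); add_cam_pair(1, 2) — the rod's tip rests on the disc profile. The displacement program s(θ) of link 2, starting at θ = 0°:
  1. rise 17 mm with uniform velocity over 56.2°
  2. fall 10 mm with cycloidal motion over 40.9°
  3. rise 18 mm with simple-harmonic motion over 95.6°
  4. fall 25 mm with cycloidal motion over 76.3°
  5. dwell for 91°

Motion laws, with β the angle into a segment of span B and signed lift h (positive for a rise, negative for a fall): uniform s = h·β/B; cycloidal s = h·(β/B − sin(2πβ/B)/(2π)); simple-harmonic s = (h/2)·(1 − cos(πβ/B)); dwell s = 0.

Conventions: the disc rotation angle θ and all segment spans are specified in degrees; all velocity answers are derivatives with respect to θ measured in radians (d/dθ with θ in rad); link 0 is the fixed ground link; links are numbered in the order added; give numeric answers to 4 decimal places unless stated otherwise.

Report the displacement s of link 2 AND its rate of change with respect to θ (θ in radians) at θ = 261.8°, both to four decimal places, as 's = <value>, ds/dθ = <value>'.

seg 1 [0°–56.2°] uniform, h=17: full span → s += 17 → s = 17.0000
seg 2 [56.2°–97.1°] cycloidal, h=-10: full span → s += -10 → s = 7.0000
seg 3 [97.1°–192.7°] simple-harmonic, h=18: full span → s += 18 → s = 25.0000
seg 4 [192.7°–269°] cycloidal, h=-25: θ=261.8° here. β=69.1, B=76.3. -25·(0.9056 − sin(2π·0.9056)/(2π)) = -24.8642 → s = 0.1358
velocity in seg [192.7°–269°] (cycloidal), θ in radians: β = 69.1° = 1.2060 rad, B = 76.3° = 1.3317 rad; ds/dθ = (h/B)(1 − cos(2πβ/B)) = ((-25)/1.3317)(1 − cos(2π·0.9056)) = -3.204229 mm/rad

s = 0.1358, ds/dθ = -3.2042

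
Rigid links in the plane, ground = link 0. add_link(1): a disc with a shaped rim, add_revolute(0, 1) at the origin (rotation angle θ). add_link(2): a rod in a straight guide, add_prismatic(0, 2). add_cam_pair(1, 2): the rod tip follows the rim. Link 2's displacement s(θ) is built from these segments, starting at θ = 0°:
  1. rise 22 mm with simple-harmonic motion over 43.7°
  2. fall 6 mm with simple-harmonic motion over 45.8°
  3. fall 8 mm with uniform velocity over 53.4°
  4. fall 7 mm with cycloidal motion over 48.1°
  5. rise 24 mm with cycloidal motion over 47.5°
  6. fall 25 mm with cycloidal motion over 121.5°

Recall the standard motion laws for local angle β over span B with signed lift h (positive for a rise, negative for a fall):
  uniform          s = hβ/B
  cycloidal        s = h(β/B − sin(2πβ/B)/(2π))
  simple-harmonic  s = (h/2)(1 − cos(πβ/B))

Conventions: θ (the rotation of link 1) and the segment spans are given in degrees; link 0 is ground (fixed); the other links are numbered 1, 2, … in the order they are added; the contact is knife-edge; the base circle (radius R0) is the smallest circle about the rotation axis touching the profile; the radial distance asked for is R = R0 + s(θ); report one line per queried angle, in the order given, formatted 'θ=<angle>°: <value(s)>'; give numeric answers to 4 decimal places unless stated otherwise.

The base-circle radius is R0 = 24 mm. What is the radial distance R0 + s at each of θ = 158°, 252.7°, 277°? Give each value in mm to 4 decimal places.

segment 1 (0° to 43.7°, simple-harmonic, h = 22) is passed completely: s = 0.0000 + (22) = 22.0000
segment 2 (43.7° to 89.5°, simple-harmonic, h = -6) is passed completely: s = 22.0000 + (-6) = 16.0000
segment 3 (89.5° to 142.9°, uniform, h = -8) is passed completely: s = 16.0000 + (-8) = 8.0000
θ = 158° falls in segment 4 (142.9° to 191°, cycloidal, h = -7): β = 158 − 142.9 = 15.1°, B = 48.1°; Δs = -7·(0.3139 − sin(2π·0.3139)/(2π)) = -1.1721; s = 8.0000 − 1.1721 = 6.8279
segment 4 (142.9° to 191°, cycloidal, h = -7) is passed completely: s = 8.0000 + (-7) = 1.0000
segment 5 (191° to 238.5°, cycloidal, h = 24) is passed completely: s = 1.0000 + (24) = 25.0000
θ = 252.7° falls in segment 6 (238.5° to 360°, cycloidal, h = -25): β = 252.7 − 238.5 = 14.2°, B = 121.5°; Δs = -25·(0.1169 − sin(2π·0.1169)/(2π)) = -0.2556; s = 25.0000 − 0.2556 = 24.7444
θ = 277° falls in segment 6 (238.5° to 360°, cycloidal, h = -25): β = 277 − 238.5 = 38.5°, B = 121.5°; Δs = -25·(0.3169 − sin(2π·0.3169)/(2π)) = -4.2890; s = 25.0000 − 4.2890 = 20.7110
θ=158°: R = R0 + s = 24 + 6.8279 = 30.8279
θ=252.7°: R = R0 + s = 24 + 24.7444 = 48.7444
θ=277°: R = R0 + s = 24 + 20.7110 = 44.7110

θ=158°: 30.8279
θ=252.7°: 48.7444
θ=277°: 44.7110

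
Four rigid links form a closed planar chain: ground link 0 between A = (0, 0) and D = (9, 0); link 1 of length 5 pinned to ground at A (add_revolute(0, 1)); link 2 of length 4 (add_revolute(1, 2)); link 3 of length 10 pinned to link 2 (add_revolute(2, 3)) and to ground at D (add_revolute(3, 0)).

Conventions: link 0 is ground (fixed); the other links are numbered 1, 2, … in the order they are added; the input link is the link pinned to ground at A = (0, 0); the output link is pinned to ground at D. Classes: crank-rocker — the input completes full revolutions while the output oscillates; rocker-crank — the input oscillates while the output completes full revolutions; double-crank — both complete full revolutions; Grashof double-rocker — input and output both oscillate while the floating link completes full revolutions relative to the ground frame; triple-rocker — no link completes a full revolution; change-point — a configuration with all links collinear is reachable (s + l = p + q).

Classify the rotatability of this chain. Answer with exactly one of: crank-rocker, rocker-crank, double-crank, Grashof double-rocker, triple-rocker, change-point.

lengths: ground=9, input=5, coupler=4, output=10
sorted: s=4 (shortest), l=10 (longest), p+q=14
s + l = 14 vs p + q = 14
s + l = p + q → change-point (collinear configuration reachable)

change-point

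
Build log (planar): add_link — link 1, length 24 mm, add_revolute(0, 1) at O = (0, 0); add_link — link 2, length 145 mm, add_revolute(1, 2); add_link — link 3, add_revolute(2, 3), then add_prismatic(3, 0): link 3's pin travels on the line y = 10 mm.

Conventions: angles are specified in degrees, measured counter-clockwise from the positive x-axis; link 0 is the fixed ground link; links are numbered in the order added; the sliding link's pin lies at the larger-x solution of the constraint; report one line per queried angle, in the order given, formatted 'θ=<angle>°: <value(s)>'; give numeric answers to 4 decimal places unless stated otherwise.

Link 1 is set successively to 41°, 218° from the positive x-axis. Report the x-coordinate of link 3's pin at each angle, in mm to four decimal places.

geometry: r = 24 mm, L = 145 mm, e = 10 mm
θ=41°: crank pin P = (r cos θ, r sin θ) = (18.113030, 15.745417)
θ=41°: h = r sin θ − e = 15.745417 − 10 = 5.745417
θ=41°: x = r cos θ + √(L² − h²) = 18.113030 + 144.886128 = 162.999158
θ=218°: crank pin P = (r cos θ, r sin θ) = (-18.912258, -14.775875)
θ=218°: h = r sin θ − e = -14.775875 − 10 = -24.775875
θ=218°: x = r cos θ + √(L² − h²) = -18.912258 + 142.867617 = 123.955359

θ=41°: 162.9992
θ=218°: 123.9554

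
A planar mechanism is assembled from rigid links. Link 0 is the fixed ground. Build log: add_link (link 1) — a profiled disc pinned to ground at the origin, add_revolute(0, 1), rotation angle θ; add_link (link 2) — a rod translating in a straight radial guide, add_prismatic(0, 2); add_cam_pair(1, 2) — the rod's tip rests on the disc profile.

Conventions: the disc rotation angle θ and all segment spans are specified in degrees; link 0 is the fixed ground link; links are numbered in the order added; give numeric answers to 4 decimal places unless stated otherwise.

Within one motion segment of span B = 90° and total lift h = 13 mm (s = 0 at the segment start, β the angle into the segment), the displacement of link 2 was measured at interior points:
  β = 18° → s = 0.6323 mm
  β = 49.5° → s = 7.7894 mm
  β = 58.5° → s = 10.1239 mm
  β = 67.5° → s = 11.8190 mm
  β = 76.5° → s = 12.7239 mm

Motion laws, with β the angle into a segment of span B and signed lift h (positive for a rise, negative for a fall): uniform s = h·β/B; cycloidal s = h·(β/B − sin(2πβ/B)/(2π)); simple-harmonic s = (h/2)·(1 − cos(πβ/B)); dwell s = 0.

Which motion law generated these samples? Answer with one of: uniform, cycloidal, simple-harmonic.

candidates at β/B = r: uniform s = h·r (linear in β); cycloidal s = h·(r − sin(2πr)/(2π)); simple-harmonic s = (h/2)(1 − cos(πr))
β=18°: printed 0.6323 | uniform 2.6000, cycloidal 0.6323, simple-harmonic 1.2414
β=49.5°: printed 7.7894 | uniform 7.1500, cycloidal 7.7894, simple-harmonic 7.5168
β=58.5°: printed 10.1239 | uniform 8.4500, cycloidal 10.1239, simple-harmonic 9.4509
β=67.5°: printed 11.8190 | uniform 9.7500, cycloidal 11.8190, simple-harmonic 11.0962
β=76.5°: printed 12.7239 | uniform 11.0500, cycloidal 12.7239, simple-harmonic 12.2915
only one law matches every sample → cycloidal

cycloidal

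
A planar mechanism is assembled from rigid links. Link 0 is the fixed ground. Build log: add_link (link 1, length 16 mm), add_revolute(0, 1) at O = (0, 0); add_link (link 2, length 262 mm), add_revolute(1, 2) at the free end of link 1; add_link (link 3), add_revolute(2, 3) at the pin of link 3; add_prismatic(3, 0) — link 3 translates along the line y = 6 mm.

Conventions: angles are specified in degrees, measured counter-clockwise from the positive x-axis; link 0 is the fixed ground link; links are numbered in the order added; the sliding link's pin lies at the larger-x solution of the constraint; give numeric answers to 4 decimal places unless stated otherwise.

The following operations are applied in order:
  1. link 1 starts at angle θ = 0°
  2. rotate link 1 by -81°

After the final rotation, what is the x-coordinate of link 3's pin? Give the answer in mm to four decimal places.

geometry: r = 16 mm, L = 262 mm, e = 6 mm; θ starts at 0°
rotate link 1 by -81°: θ ← 0° -81° = -81°
crank pin P = (r cos θ, r sin θ) = (2.502951, -15.803013)
h = r sin θ − e = -15.803013 − 6 = -21.803013
x = r cos θ + √(L² − h²) = 2.502951 + 261.091227 = 263.594178

263.5942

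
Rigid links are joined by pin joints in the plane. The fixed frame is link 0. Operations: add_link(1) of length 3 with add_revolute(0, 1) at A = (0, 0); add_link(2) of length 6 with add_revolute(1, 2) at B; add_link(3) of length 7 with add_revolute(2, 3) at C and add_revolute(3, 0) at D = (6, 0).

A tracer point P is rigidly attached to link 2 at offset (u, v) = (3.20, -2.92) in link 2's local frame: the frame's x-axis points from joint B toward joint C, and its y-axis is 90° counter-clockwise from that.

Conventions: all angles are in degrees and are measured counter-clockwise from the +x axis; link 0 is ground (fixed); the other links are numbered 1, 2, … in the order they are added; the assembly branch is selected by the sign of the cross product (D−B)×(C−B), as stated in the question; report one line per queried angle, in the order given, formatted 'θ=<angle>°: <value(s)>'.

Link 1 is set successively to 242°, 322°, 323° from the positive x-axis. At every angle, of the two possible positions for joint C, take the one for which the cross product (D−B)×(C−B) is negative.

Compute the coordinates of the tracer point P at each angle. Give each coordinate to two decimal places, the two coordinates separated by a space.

A=(0,0), D=(6.00,0)
θ=242°: B = A + 3.00·(cos242°, sin242°) = (-1.4084, -2.6488)
θ=242°: |BD| = 7.8677
θ=242°: circle(B,6.00) ∩ circle(D,7.00): a=3.1077, h=5.1325
θ=242°:   candidates: C₊=(-0.2101,3.2303) cross=40.381; C₋=(3.2458,-6.4354) cross=-40.381
θ=242°:   branch - wants cross < 0 → take C=(3.2458,-6.4354) (cross=-40.381)
θ=242°: ex = (C−B)/|BC| = (0.7757,-0.6311); ey = (0.6311,0.7757)
θ=242°: P = B + 3.20·ex + -2.92·ey = (-0.7690,-6.9334)
θ=322°: B = A + 3.00·(cos322°, sin322°) = (2.3640, -1.8470)
θ=322°: |BD| = 4.0782
θ=322°: circle(B,6.00) ∩ circle(D,7.00): a=0.4452, h=5.9835
θ=322°:   candidates: C₊=(0.0511,3.6893) cross=24.402; C₋=(5.4709,-6.9800) cross=-24.402
θ=322°:   branch - wants cross < 0 → take C=(5.4709,-6.9800) (cross=-24.402)
θ=322°: ex = (C−B)/|BC| = (0.5178,-0.8555); ey = (0.8555,0.5178)
θ=322°: P = B + 3.20·ex + -2.92·ey = (1.5230,-6.0966)
θ=323°: B = A + 3.00·(cos323°, sin323°) = (2.3959, -1.8054)
θ=323°: |BD| = 4.0310
θ=323°: circle(B,6.00) ∩ circle(D,7.00): a=0.4030, h=5.9864
θ=323°:   candidates: C₊=(0.0750,3.7275) cross=24.131; C₋=(5.4375,-6.9774) cross=-24.131
θ=323°:   branch - wants cross < 0 → take C=(5.4375,-6.9774) (cross=-24.131)
θ=323°: ex = (C−B)/|BC| = (0.5069,-0.8620); ey = (0.8620,0.5069)
θ=323°: P = B + 3.20·ex + -2.92·ey = (1.5011,-6.0440)

θ=242°: -0.77 -6.93
θ=322°: 1.52 -6.10
θ=323°: 1.50 -6.04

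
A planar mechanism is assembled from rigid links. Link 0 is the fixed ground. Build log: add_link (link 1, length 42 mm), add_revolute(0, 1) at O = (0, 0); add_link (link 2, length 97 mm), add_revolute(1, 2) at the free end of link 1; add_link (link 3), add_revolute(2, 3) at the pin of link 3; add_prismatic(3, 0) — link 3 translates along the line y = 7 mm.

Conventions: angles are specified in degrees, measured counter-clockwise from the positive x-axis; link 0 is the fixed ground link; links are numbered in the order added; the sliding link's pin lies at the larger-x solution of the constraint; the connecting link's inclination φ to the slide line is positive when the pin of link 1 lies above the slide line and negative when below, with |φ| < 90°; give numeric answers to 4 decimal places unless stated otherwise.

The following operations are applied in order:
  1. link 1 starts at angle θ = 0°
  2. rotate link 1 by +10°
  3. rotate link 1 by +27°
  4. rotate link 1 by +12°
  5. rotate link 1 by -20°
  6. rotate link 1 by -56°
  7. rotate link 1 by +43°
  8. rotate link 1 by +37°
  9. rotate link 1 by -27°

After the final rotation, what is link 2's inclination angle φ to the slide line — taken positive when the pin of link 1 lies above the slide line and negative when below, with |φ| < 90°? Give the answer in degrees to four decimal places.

geometry: r = 42 mm, L = 97 mm, e = 7 mm; θ starts at 0°
rotate link 1 by +10°: θ ← 0° +10° = 10°
rotate link 1 by +27°: θ ← 10° +27° = 37°
rotate link 1 by +12°: θ ← 37° +12° = 49°
rotate link 1 by -20°: θ ← 49° -20° = 29°
rotate link 1 by -56°: θ ← 29° -56° = -27°
rotate link 1 by +43°: θ ← -27° +43° = 16°
rotate link 1 by +37°: θ ← 16° +37° = 53°
rotate link 1 by -27°: θ ← 53° -27° = 26°
h = r sin θ − e = 18.411588 − 7 = 11.411588
sin φ = h / L = 11.411588 / 97 = 0.11764524
φ = arcsin(0.11764524) = 6.756222°

6.7562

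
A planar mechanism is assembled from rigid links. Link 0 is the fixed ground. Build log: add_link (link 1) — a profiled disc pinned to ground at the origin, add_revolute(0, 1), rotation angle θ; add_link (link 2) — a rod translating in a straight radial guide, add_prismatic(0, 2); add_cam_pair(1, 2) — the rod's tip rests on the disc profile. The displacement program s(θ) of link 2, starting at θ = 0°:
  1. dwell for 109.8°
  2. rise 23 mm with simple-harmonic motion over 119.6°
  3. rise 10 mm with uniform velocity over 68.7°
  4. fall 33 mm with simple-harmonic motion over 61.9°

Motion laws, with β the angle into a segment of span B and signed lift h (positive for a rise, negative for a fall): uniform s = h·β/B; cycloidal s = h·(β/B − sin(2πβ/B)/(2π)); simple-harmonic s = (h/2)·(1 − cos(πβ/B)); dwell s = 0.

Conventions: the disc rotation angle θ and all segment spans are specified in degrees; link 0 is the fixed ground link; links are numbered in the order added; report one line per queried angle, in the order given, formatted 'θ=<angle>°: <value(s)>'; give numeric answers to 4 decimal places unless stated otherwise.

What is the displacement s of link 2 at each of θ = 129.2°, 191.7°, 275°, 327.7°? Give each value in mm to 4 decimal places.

seg 1 [0°–109.8°] dwell: s stays 0.0000
seg 2 [109.8°–229.4°] simple-harmonic, h=23: θ=129.2° here. β=19.4, B=119.6. 23/2·(1 − cos(π·0.1622)) = 1.4611 → s = 1.4611
seg 2 [109.8°–229.4°] simple-harmonic, h=23: θ=191.7° here. β=81.9, B=119.6. 23/2·(1 − cos(π·0.6848)) = 17.8072 → s = 17.8072
seg 2 [109.8°–229.4°] simple-harmonic, h=23: full span → s += 23 → s = 23.0000
seg 3 [229.4°–298.1°] uniform, h=10: θ=275° here. β=45.6, B=68.7. 10·45.6/68.7 = 6.6376 → s = 29.6376
seg 3 [229.4°–298.1°] uniform, h=10: full span → s += 10 → s = 33.0000
seg 4 [298.1°–360°] simple-harmonic, h=-33: θ=327.7° here. β=29.6, B=61.9. -33/2·(1 − cos(π·0.4782)) = -15.3704 → s = 17.6296

θ=129.2°: 1.4611
θ=191.7°: 17.8072
θ=275°: 29.6376
θ=327.7°: 17.6296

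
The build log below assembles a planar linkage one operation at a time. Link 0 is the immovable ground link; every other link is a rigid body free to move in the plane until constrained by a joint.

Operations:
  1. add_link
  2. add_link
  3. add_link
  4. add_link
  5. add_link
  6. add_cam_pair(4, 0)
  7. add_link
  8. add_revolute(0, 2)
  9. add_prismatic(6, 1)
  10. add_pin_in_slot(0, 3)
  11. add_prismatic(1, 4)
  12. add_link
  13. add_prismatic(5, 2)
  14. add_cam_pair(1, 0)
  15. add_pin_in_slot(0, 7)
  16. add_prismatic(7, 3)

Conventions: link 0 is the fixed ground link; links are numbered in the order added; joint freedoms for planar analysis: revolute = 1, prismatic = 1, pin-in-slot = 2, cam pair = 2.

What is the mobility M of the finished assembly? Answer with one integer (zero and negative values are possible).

link 0 = ground. State L|J1|J2 = 1|0|0
+link1  2|0|0
+link2  3|0|0
+link3  4|0|0
+link4  5|0|0
+link5  6|0|0
C(4,0) f=2→J2  6|0|1
+link6  7|0|1
R(0,2) f=1→J1  7|1|1
P(6,1) f=1→J1  7|2|1
PS(0,3) f=2→J2  7|2|2
P(1,4) f=1→J1  7|3|2
+link7  8|3|2
P(5,2) f=1→J1  8|4|2
C(1,0) f=2→J2  8|4|3
PS(0,7) f=2→J2  8|4|4
P(7,3) f=1→J1  8|5|4
M = 3(8−1)−2·5−4 = 21−10−4 = 7

M = 7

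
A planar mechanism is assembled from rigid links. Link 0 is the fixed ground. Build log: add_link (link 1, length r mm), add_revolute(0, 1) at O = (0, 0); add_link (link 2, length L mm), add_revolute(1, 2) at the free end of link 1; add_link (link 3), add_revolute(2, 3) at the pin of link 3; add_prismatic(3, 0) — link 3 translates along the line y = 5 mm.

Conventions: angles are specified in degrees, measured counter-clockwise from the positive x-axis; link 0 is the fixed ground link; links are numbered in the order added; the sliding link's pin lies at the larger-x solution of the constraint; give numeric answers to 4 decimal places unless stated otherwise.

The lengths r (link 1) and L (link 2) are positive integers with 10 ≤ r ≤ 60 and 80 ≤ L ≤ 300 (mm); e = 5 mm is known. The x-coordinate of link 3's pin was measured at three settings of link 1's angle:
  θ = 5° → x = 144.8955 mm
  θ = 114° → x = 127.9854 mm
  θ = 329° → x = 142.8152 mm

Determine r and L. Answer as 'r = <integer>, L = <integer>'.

constraint per measurement: (x − r cos θ)² + (r sin θ − e)² = L²
subtracting the θ₁ and θ₂ equations cancels the r² and L² terms:
r = (x₁² − x₂²) / (2[(x₁cos θ₁ + e sin θ₁) − (x₂cos θ₂ + e sin θ₂)]) = 12.0000 → r = 12
L² = (x₁ − r cos θ₁)² + (r sin θ₁ − e)² = 17688.9881 → L = 133.0000 → L = 133
check at θ₃=329°: x = 142.8152 (printed 142.8152) ✓

r = 12, L = 133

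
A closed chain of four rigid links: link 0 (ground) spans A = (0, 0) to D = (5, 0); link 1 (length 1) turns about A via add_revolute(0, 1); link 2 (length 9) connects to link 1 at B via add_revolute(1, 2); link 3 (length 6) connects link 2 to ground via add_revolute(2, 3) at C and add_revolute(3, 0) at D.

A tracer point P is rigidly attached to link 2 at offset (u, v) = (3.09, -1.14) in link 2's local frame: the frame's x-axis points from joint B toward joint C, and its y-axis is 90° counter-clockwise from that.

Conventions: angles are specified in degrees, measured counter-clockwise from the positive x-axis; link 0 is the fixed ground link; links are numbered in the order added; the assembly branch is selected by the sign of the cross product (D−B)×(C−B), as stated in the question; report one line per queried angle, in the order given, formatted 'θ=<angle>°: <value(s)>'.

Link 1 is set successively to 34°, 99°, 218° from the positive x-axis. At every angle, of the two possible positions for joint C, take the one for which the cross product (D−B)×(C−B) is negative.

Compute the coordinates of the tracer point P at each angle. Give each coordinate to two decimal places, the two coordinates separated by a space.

A=(0,0), D=(5.00,0)
θ=34°: B = A + 1.00·(cos34°, sin34°) = (0.8290, 0.5592)
θ=34°: |BD| = 4.2083
θ=34°: circle(B,9.00) ∩ circle(D,6.00): a=7.4507, h=5.0484
θ=34°:   candidates: C₊=(8.8845,4.5728) cross=21.245; C₋=(7.5429,-5.4345) cross=-21.245
θ=34°:   branch - wants cross < 0 → take C=(7.5429,-5.4345) (cross=-21.245)
θ=34°: ex = (C−B)/|BC| = (0.7460,-0.6660); ey = (0.6660,0.7460)
θ=34°: P = B + 3.09·ex + -1.14·ey = (2.3749,-2.3491)
θ=99°: B = A + 1.00·(cos99°, sin99°) = (-0.1564, 0.9877)
θ=99°: |BD| = 5.2502
θ=99°: circle(B,9.00) ∩ circle(D,6.00): a=6.9107, h=5.7657
θ=99°:   candidates: C₊=(7.7155,5.3503) cross=30.271; C₋=(5.5462,-5.9751) cross=-30.271
θ=99°:   branch - wants cross < 0 → take C=(5.5462,-5.9751) (cross=-30.271)
θ=99°: ex = (C−B)/|BC| = (0.6336,-0.7736); ey = (0.7736,0.6336)
θ=99°: P = B + 3.09·ex + -1.14·ey = (0.9195,-2.1252)
θ=218°: B = A + 1.00·(cos218°, sin218°) = (-0.7880, -0.6157)
θ=218°: |BD| = 5.8207
θ=218°: circle(B,9.00) ∩ circle(D,6.00): a=6.7759, h=5.9235
θ=218°:   candidates: C₊=(5.3233,5.9913) cross=34.479; C₋=(6.5764,-5.7892) cross=-34.479
θ=218°:   branch - wants cross < 0 → take C=(6.5764,-5.7892) (cross=-34.479)
θ=218°: ex = (C−B)/|BC| = (0.8183,-0.5748); ey = (0.5748,0.8183)
θ=218°: P = B + 3.09·ex + -1.14·ey = (1.0851,-3.3247)

θ=34°: 2.37 -2.35
θ=99°: 0.92 -2.13
θ=218°: 1.09 -3.32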